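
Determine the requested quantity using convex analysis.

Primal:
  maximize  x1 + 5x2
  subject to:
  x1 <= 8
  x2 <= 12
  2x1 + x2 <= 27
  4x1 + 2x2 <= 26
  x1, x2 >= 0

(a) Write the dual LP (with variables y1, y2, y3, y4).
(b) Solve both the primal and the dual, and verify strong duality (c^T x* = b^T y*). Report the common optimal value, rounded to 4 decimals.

The standard primal-dual pair for 'max c^T x s.t. A x <= b, x >= 0' is:
  Dual:  min b^T y  s.t.  A^T y >= c,  y >= 0.

So the dual LP is:
  minimize  8y1 + 12y2 + 27y3 + 26y4
  subject to:
    y1 + 2y3 + 4y4 >= 1
    y2 + y3 + 2y4 >= 5
    y1, y2, y3, y4 >= 0

Solving the primal: x* = (0.5, 12).
  primal value c^T x* = 60.5.
Solving the dual: y* = (0, 4.5, 0, 0.25).
  dual value b^T y* = 60.5.
Strong duality: c^T x* = b^T y*. Confirmed.

60.5


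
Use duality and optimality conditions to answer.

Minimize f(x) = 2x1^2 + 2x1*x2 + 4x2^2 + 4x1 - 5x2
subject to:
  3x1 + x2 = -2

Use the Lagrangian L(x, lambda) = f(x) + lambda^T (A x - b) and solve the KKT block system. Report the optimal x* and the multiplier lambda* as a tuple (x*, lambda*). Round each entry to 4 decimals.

Form the Lagrangian:
  L(x, lambda) = (1/2) x^T Q x + c^T x + lambda^T (A x - b)
Stationarity (grad_x L = 0): Q x + c + A^T lambda = 0.
Primal feasibility: A x = b.

This gives the KKT block system:
  [ Q   A^T ] [ x     ]   [-c ]
  [ A    0  ] [ lambda ] = [ b ]

Solving the linear system:
  x*      = (-0.9844, 0.9531)
  lambda* = (-0.6562)
  f(x*)   = -5.0078

x* = (-0.9844, 0.9531), lambda* = (-0.6562)


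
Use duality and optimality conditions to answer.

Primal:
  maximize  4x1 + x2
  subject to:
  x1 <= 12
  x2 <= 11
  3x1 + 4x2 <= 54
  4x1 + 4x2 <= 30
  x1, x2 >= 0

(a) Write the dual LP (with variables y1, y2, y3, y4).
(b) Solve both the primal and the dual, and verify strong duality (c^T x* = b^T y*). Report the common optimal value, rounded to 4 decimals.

The standard primal-dual pair for 'max c^T x s.t. A x <= b, x >= 0' is:
  Dual:  min b^T y  s.t.  A^T y >= c,  y >= 0.

So the dual LP is:
  minimize  12y1 + 11y2 + 54y3 + 30y4
  subject to:
    y1 + 3y3 + 4y4 >= 4
    y2 + 4y3 + 4y4 >= 1
    y1, y2, y3, y4 >= 0

Solving the primal: x* = (7.5, 0).
  primal value c^T x* = 30.
Solving the dual: y* = (0, 0, 0, 1).
  dual value b^T y* = 30.
Strong duality: c^T x* = b^T y*. Confirmed.

30


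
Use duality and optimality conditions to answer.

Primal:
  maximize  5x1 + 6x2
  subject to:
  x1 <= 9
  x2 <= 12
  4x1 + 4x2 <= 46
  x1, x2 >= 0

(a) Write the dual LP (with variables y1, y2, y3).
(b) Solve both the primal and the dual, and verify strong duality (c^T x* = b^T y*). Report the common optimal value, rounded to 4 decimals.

The standard primal-dual pair for 'max c^T x s.t. A x <= b, x >= 0' is:
  Dual:  min b^T y  s.t.  A^T y >= c,  y >= 0.

So the dual LP is:
  minimize  9y1 + 12y2 + 46y3
  subject to:
    y1 + 4y3 >= 5
    y2 + 4y3 >= 6
    y1, y2, y3 >= 0

Solving the primal: x* = (0, 11.5).
  primal value c^T x* = 69.
Solving the dual: y* = (0, 0, 1.5).
  dual value b^T y* = 69.
Strong duality: c^T x* = b^T y*. Confirmed.

69


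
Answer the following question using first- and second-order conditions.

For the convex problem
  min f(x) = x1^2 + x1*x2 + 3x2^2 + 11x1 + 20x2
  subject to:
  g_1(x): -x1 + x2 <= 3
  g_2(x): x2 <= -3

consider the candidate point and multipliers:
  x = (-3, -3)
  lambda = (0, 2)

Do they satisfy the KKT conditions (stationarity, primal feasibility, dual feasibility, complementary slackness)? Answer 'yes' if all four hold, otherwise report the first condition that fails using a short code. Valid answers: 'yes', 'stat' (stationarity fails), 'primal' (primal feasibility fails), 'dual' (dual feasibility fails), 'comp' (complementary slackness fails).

Gradient of f: grad f(x) = Q x + c = (2, -1)
Constraint values g_i(x) = a_i^T x - b_i:
  g_1((-3, -3)) = -3
  g_2((-3, -3)) = 0
Stationarity residual: grad f(x) + sum_i lambda_i a_i = (2, 1)
  -> stationarity FAILS
Primal feasibility (all g_i <= 0): OK
Dual feasibility (all lambda_i >= 0): OK
Complementary slackness (lambda_i * g_i(x) = 0 for all i): OK

Verdict: the first failing condition is stationarity -> stat.

stat


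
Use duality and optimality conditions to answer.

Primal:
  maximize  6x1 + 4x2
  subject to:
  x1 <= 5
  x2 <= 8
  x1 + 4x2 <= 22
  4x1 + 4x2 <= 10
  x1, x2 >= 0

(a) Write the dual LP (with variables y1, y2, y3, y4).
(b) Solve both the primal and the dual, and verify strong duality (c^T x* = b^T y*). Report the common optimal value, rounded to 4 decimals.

The standard primal-dual pair for 'max c^T x s.t. A x <= b, x >= 0' is:
  Dual:  min b^T y  s.t.  A^T y >= c,  y >= 0.

So the dual LP is:
  minimize  5y1 + 8y2 + 22y3 + 10y4
  subject to:
    y1 + y3 + 4y4 >= 6
    y2 + 4y3 + 4y4 >= 4
    y1, y2, y3, y4 >= 0

Solving the primal: x* = (2.5, 0).
  primal value c^T x* = 15.
Solving the dual: y* = (0, 0, 0, 1.5).
  dual value b^T y* = 15.
Strong duality: c^T x* = b^T y*. Confirmed.

15


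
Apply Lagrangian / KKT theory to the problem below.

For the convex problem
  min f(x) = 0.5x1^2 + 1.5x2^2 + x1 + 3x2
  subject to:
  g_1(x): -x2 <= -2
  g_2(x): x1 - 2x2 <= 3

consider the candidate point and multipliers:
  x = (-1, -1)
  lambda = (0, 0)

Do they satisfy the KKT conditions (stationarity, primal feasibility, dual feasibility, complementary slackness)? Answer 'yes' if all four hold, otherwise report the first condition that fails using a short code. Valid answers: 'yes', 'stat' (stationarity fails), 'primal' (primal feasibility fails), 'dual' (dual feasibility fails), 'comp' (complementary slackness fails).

Gradient of f: grad f(x) = Q x + c = (0, 0)
Constraint values g_i(x) = a_i^T x - b_i:
  g_1((-1, -1)) = 3
  g_2((-1, -1)) = -2
Stationarity residual: grad f(x) + sum_i lambda_i a_i = (0, 0)
  -> stationarity OK
Primal feasibility (all g_i <= 0): FAILS
Dual feasibility (all lambda_i >= 0): OK
Complementary slackness (lambda_i * g_i(x) = 0 for all i): OK

Verdict: the first failing condition is primal_feasibility -> primal.

primal


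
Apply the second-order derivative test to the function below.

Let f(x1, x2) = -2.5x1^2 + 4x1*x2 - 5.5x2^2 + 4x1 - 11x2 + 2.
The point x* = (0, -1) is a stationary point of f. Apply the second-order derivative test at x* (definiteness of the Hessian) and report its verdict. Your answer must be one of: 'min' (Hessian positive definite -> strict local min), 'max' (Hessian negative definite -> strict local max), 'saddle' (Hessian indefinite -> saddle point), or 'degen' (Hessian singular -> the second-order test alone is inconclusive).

Compute the Hessian H = grad^2 f:
  H = [[-5, 4], [4, -11]]
Verify stationarity: grad f(x*) = H x* + g = (0, 0).
Eigenvalues of H: -13, -3.
Both eigenvalues < 0, so H is negative definite -> x* is a strict local max.

max


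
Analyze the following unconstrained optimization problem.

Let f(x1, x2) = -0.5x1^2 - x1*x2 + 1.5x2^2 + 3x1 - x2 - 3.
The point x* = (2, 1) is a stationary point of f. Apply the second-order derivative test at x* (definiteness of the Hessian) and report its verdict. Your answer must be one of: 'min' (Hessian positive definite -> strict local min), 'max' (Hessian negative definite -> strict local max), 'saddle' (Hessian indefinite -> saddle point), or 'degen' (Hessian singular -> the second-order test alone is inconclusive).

Compute the Hessian H = grad^2 f:
  H = [[-1, -1], [-1, 3]]
Verify stationarity: grad f(x*) = H x* + g = (0, 0).
Eigenvalues of H: -1.2361, 3.2361.
Eigenvalues have mixed signs, so H is indefinite -> x* is a saddle point.

saddle


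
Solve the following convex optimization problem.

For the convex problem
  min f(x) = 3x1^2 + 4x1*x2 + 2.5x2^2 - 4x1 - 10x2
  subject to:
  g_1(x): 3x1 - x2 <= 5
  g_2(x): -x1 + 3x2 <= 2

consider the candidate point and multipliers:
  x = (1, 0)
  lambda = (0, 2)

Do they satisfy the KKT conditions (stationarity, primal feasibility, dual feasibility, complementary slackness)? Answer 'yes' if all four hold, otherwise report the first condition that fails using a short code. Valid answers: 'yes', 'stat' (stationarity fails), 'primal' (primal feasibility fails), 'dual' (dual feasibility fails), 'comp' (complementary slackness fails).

Gradient of f: grad f(x) = Q x + c = (2, -6)
Constraint values g_i(x) = a_i^T x - b_i:
  g_1((1, 0)) = -2
  g_2((1, 0)) = -3
Stationarity residual: grad f(x) + sum_i lambda_i a_i = (0, 0)
  -> stationarity OK
Primal feasibility (all g_i <= 0): OK
Dual feasibility (all lambda_i >= 0): OK
Complementary slackness (lambda_i * g_i(x) = 0 for all i): FAILS

Verdict: the first failing condition is complementary_slackness -> comp.

comp


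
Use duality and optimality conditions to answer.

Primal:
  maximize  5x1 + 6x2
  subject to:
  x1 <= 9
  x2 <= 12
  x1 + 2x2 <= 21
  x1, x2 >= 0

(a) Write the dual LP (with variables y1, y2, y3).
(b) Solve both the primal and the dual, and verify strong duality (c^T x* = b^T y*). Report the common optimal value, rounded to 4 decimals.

The standard primal-dual pair for 'max c^T x s.t. A x <= b, x >= 0' is:
  Dual:  min b^T y  s.t.  A^T y >= c,  y >= 0.

So the dual LP is:
  minimize  9y1 + 12y2 + 21y3
  subject to:
    y1 + y3 >= 5
    y2 + 2y3 >= 6
    y1, y2, y3 >= 0

Solving the primal: x* = (9, 6).
  primal value c^T x* = 81.
Solving the dual: y* = (2, 0, 3).
  dual value b^T y* = 81.
Strong duality: c^T x* = b^T y*. Confirmed.

81


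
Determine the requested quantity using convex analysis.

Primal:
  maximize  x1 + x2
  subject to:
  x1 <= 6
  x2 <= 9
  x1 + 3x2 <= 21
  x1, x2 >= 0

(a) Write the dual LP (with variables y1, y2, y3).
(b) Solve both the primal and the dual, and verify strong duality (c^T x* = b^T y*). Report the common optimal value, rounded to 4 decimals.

The standard primal-dual pair for 'max c^T x s.t. A x <= b, x >= 0' is:
  Dual:  min b^T y  s.t.  A^T y >= c,  y >= 0.

So the dual LP is:
  minimize  6y1 + 9y2 + 21y3
  subject to:
    y1 + y3 >= 1
    y2 + 3y3 >= 1
    y1, y2, y3 >= 0

Solving the primal: x* = (6, 5).
  primal value c^T x* = 11.
Solving the dual: y* = (0.6667, 0, 0.3333).
  dual value b^T y* = 11.
Strong duality: c^T x* = b^T y*. Confirmed.

11


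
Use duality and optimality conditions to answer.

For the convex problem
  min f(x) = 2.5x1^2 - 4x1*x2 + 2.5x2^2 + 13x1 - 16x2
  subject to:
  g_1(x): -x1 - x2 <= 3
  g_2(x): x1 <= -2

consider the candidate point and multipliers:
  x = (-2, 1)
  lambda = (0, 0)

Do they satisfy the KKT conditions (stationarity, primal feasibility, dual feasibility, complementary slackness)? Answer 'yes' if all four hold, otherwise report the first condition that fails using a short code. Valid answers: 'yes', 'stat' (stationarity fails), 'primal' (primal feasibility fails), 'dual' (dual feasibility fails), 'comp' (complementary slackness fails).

Gradient of f: grad f(x) = Q x + c = (-1, -3)
Constraint values g_i(x) = a_i^T x - b_i:
  g_1((-2, 1)) = -2
  g_2((-2, 1)) = 0
Stationarity residual: grad f(x) + sum_i lambda_i a_i = (-1, -3)
  -> stationarity FAILS
Primal feasibility (all g_i <= 0): OK
Dual feasibility (all lambda_i >= 0): OK
Complementary slackness (lambda_i * g_i(x) = 0 for all i): OK

Verdict: the first failing condition is stationarity -> stat.

stat


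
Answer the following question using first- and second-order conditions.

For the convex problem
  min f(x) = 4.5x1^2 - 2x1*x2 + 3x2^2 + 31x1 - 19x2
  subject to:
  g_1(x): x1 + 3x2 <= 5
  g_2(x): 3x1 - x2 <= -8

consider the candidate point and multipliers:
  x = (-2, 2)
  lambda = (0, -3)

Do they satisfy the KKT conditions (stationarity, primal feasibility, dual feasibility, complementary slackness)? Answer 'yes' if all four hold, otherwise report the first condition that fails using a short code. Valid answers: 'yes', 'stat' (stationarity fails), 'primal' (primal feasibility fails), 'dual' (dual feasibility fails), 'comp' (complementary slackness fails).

Gradient of f: grad f(x) = Q x + c = (9, -3)
Constraint values g_i(x) = a_i^T x - b_i:
  g_1((-2, 2)) = -1
  g_2((-2, 2)) = 0
Stationarity residual: grad f(x) + sum_i lambda_i a_i = (0, 0)
  -> stationarity OK
Primal feasibility (all g_i <= 0): OK
Dual feasibility (all lambda_i >= 0): FAILS
Complementary slackness (lambda_i * g_i(x) = 0 for all i): OK

Verdict: the first failing condition is dual_feasibility -> dual.

dual


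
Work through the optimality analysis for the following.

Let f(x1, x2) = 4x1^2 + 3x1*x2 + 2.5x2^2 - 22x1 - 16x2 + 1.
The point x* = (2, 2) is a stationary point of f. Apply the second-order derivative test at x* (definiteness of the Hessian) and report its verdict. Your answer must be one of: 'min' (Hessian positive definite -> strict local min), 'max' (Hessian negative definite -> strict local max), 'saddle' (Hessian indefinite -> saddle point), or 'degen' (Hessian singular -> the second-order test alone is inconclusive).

Compute the Hessian H = grad^2 f:
  H = [[8, 3], [3, 5]]
Verify stationarity: grad f(x*) = H x* + g = (0, 0).
Eigenvalues of H: 3.1459, 9.8541.
Both eigenvalues > 0, so H is positive definite -> x* is a strict local min.

min


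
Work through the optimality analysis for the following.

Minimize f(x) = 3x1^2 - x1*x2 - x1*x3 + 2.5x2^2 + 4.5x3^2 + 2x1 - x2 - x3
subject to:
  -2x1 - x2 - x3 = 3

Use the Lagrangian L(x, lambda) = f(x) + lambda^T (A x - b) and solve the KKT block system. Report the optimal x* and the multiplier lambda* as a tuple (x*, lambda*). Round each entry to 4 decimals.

Form the Lagrangian:
  L(x, lambda) = (1/2) x^T Q x + c^T x + lambda^T (A x - b)
Stationarity (grad_x L = 0): Q x + c + A^T lambda = 0.
Primal feasibility: A x = b.

This gives the KKT block system:
  [ Q   A^T ] [ x     ]   [-c ]
  [ A    0  ] [ lambda ] = [ b ]

Solving the linear system:
  x*      = (-1.15, -0.45, -0.25)
  lambda* = (-2.1)
  f(x*)   = 2.35

x* = (-1.15, -0.45, -0.25), lambda* = (-2.1)


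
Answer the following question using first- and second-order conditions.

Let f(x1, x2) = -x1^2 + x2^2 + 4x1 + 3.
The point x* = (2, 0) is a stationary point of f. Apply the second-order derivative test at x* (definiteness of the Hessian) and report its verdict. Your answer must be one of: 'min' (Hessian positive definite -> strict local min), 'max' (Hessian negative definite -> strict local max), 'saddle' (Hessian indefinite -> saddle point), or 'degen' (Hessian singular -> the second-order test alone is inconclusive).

Compute the Hessian H = grad^2 f:
  H = [[-2, 0], [0, 2]]
Verify stationarity: grad f(x*) = H x* + g = (0, 0).
Eigenvalues of H: -2, 2.
Eigenvalues have mixed signs, so H is indefinite -> x* is a saddle point.

saddle


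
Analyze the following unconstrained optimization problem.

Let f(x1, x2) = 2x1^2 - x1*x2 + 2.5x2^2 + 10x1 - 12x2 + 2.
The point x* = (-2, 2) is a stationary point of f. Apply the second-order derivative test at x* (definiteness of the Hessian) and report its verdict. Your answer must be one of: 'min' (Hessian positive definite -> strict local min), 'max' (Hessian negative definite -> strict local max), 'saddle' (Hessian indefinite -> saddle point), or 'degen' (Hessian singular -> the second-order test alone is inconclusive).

Compute the Hessian H = grad^2 f:
  H = [[4, -1], [-1, 5]]
Verify stationarity: grad f(x*) = H x* + g = (0, 0).
Eigenvalues of H: 3.382, 5.618.
Both eigenvalues > 0, so H is positive definite -> x* is a strict local min.

min


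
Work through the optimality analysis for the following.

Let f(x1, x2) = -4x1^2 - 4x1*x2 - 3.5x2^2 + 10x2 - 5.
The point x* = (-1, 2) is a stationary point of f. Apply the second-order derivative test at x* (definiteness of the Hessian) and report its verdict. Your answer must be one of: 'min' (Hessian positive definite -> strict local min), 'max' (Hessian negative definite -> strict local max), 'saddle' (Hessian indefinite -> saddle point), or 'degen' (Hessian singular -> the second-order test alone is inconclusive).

Compute the Hessian H = grad^2 f:
  H = [[-8, -4], [-4, -7]]
Verify stationarity: grad f(x*) = H x* + g = (0, 0).
Eigenvalues of H: -11.5311, -3.4689.
Both eigenvalues < 0, so H is negative definite -> x* is a strict local max.

max


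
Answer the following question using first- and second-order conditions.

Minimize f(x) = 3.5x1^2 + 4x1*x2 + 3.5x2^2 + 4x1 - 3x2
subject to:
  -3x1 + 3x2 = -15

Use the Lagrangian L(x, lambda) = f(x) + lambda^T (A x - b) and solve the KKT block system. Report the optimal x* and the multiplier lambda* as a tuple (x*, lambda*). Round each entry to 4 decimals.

Form the Lagrangian:
  L(x, lambda) = (1/2) x^T Q x + c^T x + lambda^T (A x - b)
Stationarity (grad_x L = 0): Q x + c + A^T lambda = 0.
Primal feasibility: A x = b.

This gives the KKT block system:
  [ Q   A^T ] [ x     ]   [-c ]
  [ A    0  ] [ lambda ] = [ b ]

Solving the linear system:
  x*      = (2.4545, -2.5455)
  lambda* = (3.6667)
  f(x*)   = 36.2273

x* = (2.4545, -2.5455), lambda* = (3.6667)


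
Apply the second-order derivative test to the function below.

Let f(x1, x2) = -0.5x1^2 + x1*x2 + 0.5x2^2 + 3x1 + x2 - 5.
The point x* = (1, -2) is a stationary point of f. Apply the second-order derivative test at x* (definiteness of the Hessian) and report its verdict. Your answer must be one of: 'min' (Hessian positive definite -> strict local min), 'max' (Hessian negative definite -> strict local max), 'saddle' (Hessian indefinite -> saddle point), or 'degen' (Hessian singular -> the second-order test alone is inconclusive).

Compute the Hessian H = grad^2 f:
  H = [[-1, 1], [1, 1]]
Verify stationarity: grad f(x*) = H x* + g = (0, 0).
Eigenvalues of H: -1.4142, 1.4142.
Eigenvalues have mixed signs, so H is indefinite -> x* is a saddle point.

saddle


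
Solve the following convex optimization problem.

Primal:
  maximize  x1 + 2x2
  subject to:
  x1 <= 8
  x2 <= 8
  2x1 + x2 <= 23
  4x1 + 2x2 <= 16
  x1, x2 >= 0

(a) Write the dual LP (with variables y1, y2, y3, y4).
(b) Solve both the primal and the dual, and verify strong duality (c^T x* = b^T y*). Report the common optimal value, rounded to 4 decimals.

The standard primal-dual pair for 'max c^T x s.t. A x <= b, x >= 0' is:
  Dual:  min b^T y  s.t.  A^T y >= c,  y >= 0.

So the dual LP is:
  minimize  8y1 + 8y2 + 23y3 + 16y4
  subject to:
    y1 + 2y3 + 4y4 >= 1
    y2 + y3 + 2y4 >= 2
    y1, y2, y3, y4 >= 0

Solving the primal: x* = (0, 8).
  primal value c^T x* = 16.
Solving the dual: y* = (0, 1.5, 0, 0.25).
  dual value b^T y* = 16.
Strong duality: c^T x* = b^T y*. Confirmed.

16


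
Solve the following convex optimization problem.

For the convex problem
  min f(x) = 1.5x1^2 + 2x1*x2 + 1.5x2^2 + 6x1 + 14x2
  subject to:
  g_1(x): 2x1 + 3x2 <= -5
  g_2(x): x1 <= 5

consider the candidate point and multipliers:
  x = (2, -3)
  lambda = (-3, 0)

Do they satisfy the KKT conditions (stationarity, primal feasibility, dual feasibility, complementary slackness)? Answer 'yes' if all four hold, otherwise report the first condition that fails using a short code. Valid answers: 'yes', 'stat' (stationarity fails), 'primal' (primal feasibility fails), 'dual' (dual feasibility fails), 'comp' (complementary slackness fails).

Gradient of f: grad f(x) = Q x + c = (6, 9)
Constraint values g_i(x) = a_i^T x - b_i:
  g_1((2, -3)) = 0
  g_2((2, -3)) = -3
Stationarity residual: grad f(x) + sum_i lambda_i a_i = (0, 0)
  -> stationarity OK
Primal feasibility (all g_i <= 0): OK
Dual feasibility (all lambda_i >= 0): FAILS
Complementary slackness (lambda_i * g_i(x) = 0 for all i): OK

Verdict: the first failing condition is dual_feasibility -> dual.

dual


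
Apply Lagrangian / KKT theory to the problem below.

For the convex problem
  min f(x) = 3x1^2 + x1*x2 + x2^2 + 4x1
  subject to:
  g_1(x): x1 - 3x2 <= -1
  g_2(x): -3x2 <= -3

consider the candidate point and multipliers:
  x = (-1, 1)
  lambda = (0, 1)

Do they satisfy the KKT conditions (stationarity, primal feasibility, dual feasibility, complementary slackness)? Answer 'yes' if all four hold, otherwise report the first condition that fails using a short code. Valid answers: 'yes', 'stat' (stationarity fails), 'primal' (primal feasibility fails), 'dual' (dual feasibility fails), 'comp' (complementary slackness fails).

Gradient of f: grad f(x) = Q x + c = (-1, 1)
Constraint values g_i(x) = a_i^T x - b_i:
  g_1((-1, 1)) = -3
  g_2((-1, 1)) = 0
Stationarity residual: grad f(x) + sum_i lambda_i a_i = (-1, -2)
  -> stationarity FAILS
Primal feasibility (all g_i <= 0): OK
Dual feasibility (all lambda_i >= 0): OK
Complementary slackness (lambda_i * g_i(x) = 0 for all i): OK

Verdict: the first failing condition is stationarity -> stat.

stat


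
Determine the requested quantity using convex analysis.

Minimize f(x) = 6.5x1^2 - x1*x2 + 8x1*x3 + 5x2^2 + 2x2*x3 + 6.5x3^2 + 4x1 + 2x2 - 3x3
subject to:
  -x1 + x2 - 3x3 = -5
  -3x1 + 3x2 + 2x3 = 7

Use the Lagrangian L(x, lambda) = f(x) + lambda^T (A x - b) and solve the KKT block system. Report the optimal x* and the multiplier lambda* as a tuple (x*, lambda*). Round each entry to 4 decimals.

Form the Lagrangian:
  L(x, lambda) = (1/2) x^T Q x + c^T x + lambda^T (A x - b)
Stationarity (grad_x L = 0): Q x + c + A^T lambda = 0.
Primal feasibility: A x = b.

This gives the KKT block system:
  [ Q   A^T ] [ x     ]   [-c ]
  [ A    0  ] [ lambda ] = [ b ]

Solving the linear system:
  x*      = (-1.6667, -0.6667, 2)
  lambda* = (2.0909, -1.0303)
  f(x*)   = 1.8333

x* = (-1.6667, -0.6667, 2), lambda* = (2.0909, -1.0303)


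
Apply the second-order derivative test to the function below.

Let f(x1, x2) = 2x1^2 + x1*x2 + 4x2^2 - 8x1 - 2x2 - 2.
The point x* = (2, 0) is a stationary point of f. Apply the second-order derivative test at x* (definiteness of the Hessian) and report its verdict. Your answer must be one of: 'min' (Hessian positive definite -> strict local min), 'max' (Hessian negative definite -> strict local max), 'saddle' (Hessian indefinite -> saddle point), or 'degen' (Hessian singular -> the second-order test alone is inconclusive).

Compute the Hessian H = grad^2 f:
  H = [[4, 1], [1, 8]]
Verify stationarity: grad f(x*) = H x* + g = (0, 0).
Eigenvalues of H: 3.7639, 8.2361.
Both eigenvalues > 0, so H is positive definite -> x* is a strict local min.

min


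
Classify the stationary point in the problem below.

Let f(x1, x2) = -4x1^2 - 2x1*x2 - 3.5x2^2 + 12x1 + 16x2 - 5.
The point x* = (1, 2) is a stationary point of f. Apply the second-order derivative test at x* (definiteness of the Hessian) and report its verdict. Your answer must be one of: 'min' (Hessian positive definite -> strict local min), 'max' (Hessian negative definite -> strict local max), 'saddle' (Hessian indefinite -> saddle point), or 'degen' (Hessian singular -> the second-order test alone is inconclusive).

Compute the Hessian H = grad^2 f:
  H = [[-8, -2], [-2, -7]]
Verify stationarity: grad f(x*) = H x* + g = (0, 0).
Eigenvalues of H: -9.5616, -5.4384.
Both eigenvalues < 0, so H is negative definite -> x* is a strict local max.

max


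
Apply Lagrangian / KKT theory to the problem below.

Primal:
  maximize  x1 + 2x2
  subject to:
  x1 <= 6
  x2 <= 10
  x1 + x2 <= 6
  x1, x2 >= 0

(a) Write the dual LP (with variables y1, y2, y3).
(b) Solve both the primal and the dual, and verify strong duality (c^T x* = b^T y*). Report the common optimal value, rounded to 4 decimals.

The standard primal-dual pair for 'max c^T x s.t. A x <= b, x >= 0' is:
  Dual:  min b^T y  s.t.  A^T y >= c,  y >= 0.

So the dual LP is:
  minimize  6y1 + 10y2 + 6y3
  subject to:
    y1 + y3 >= 1
    y2 + y3 >= 2
    y1, y2, y3 >= 0

Solving the primal: x* = (0, 6).
  primal value c^T x* = 12.
Solving the dual: y* = (0, 0, 2).
  dual value b^T y* = 12.
Strong duality: c^T x* = b^T y*. Confirmed.

12


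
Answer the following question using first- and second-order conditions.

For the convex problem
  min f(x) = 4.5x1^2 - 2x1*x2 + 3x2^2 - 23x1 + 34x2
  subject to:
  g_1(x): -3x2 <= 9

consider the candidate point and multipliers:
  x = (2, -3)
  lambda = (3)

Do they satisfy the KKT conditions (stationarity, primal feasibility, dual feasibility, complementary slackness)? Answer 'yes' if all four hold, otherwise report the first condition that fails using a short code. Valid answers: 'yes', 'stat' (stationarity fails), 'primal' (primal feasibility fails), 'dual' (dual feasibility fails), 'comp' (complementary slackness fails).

Gradient of f: grad f(x) = Q x + c = (1, 12)
Constraint values g_i(x) = a_i^T x - b_i:
  g_1((2, -3)) = 0
Stationarity residual: grad f(x) + sum_i lambda_i a_i = (1, 3)
  -> stationarity FAILS
Primal feasibility (all g_i <= 0): OK
Dual feasibility (all lambda_i >= 0): OK
Complementary slackness (lambda_i * g_i(x) = 0 for all i): OK

Verdict: the first failing condition is stationarity -> stat.

stat


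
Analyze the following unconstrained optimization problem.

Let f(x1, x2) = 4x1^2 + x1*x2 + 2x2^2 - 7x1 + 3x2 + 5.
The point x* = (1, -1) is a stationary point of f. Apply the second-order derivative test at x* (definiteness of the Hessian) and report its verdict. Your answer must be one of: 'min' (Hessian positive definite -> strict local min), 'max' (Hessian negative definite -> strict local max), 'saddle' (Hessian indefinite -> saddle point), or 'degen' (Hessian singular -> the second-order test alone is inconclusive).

Compute the Hessian H = grad^2 f:
  H = [[8, 1], [1, 4]]
Verify stationarity: grad f(x*) = H x* + g = (0, 0).
Eigenvalues of H: 3.7639, 8.2361.
Both eigenvalues > 0, so H is positive definite -> x* is a strict local min.

min


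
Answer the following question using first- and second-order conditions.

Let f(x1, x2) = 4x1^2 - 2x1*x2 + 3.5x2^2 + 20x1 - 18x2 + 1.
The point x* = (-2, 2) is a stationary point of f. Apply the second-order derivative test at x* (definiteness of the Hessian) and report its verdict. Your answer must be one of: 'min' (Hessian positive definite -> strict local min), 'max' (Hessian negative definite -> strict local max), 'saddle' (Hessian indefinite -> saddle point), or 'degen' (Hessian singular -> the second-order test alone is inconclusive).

Compute the Hessian H = grad^2 f:
  H = [[8, -2], [-2, 7]]
Verify stationarity: grad f(x*) = H x* + g = (0, 0).
Eigenvalues of H: 5.4384, 9.5616.
Both eigenvalues > 0, so H is positive definite -> x* is a strict local min.

min


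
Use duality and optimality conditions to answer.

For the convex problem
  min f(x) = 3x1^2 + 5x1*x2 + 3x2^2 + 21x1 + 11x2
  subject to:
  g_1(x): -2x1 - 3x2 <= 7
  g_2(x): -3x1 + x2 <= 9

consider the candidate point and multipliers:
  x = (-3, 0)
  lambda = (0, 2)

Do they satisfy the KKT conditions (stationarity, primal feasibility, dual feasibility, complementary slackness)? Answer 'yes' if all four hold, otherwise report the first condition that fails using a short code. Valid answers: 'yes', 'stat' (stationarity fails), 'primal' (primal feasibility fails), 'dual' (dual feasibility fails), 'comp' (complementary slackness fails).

Gradient of f: grad f(x) = Q x + c = (3, -4)
Constraint values g_i(x) = a_i^T x - b_i:
  g_1((-3, 0)) = -1
  g_2((-3, 0)) = 0
Stationarity residual: grad f(x) + sum_i lambda_i a_i = (-3, -2)
  -> stationarity FAILS
Primal feasibility (all g_i <= 0): OK
Dual feasibility (all lambda_i >= 0): OK
Complementary slackness (lambda_i * g_i(x) = 0 for all i): OK

Verdict: the first failing condition is stationarity -> stat.

stat


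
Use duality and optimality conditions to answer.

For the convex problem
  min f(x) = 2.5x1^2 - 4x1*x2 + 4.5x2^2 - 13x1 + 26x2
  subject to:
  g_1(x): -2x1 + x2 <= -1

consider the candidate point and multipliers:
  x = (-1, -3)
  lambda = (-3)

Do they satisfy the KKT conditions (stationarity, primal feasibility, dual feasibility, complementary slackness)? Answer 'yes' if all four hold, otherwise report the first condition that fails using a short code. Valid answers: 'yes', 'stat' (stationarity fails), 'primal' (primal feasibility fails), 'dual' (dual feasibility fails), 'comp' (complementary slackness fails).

Gradient of f: grad f(x) = Q x + c = (-6, 3)
Constraint values g_i(x) = a_i^T x - b_i:
  g_1((-1, -3)) = 0
Stationarity residual: grad f(x) + sum_i lambda_i a_i = (0, 0)
  -> stationarity OK
Primal feasibility (all g_i <= 0): OK
Dual feasibility (all lambda_i >= 0): FAILS
Complementary slackness (lambda_i * g_i(x) = 0 for all i): OK

Verdict: the first failing condition is dual_feasibility -> dual.

dual


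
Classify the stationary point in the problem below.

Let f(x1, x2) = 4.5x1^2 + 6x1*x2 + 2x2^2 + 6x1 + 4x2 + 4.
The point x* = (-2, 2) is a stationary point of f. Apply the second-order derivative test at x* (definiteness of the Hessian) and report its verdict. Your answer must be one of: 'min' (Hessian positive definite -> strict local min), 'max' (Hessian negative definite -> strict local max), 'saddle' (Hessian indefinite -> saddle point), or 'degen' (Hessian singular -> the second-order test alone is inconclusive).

Compute the Hessian H = grad^2 f:
  H = [[9, 6], [6, 4]]
Verify stationarity: grad f(x*) = H x* + g = (0, 0).
Eigenvalues of H: 0, 13.
H has a zero eigenvalue (singular; positive semidefinite but not definite), so H is neither positive definite, negative definite, nor indefinite. The second-order test alone is inconclusive -> degen.
(Indeed, f is constant along the null direction of H through x*, so x* is not a strict local extremum.)

degen


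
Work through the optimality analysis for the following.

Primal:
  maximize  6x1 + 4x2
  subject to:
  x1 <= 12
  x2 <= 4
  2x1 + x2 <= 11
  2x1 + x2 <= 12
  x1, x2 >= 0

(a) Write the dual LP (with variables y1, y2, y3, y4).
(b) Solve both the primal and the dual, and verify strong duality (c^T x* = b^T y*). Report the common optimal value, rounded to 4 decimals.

The standard primal-dual pair for 'max c^T x s.t. A x <= b, x >= 0' is:
  Dual:  min b^T y  s.t.  A^T y >= c,  y >= 0.

So the dual LP is:
  minimize  12y1 + 4y2 + 11y3 + 12y4
  subject to:
    y1 + 2y3 + 2y4 >= 6
    y2 + y3 + y4 >= 4
    y1, y2, y3, y4 >= 0

Solving the primal: x* = (3.5, 4).
  primal value c^T x* = 37.
Solving the dual: y* = (0, 1, 3, 0).
  dual value b^T y* = 37.
Strong duality: c^T x* = b^T y*. Confirmed.

37


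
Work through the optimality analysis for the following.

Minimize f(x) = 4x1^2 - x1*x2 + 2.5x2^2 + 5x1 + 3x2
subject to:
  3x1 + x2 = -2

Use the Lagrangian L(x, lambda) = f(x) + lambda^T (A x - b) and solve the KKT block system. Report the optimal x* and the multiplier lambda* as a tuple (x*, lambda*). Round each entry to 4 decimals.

Form the Lagrangian:
  L(x, lambda) = (1/2) x^T Q x + c^T x + lambda^T (A x - b)
Stationarity (grad_x L = 0): Q x + c + A^T lambda = 0.
Primal feasibility: A x = b.

This gives the KKT block system:
  [ Q   A^T ] [ x     ]   [-c ]
  [ A    0  ] [ lambda ] = [ b ]

Solving the linear system:
  x*      = (-0.4746, -0.5763)
  lambda* = (-0.5932)
  f(x*)   = -2.6441

x* = (-0.4746, -0.5763), lambda* = (-0.5932)


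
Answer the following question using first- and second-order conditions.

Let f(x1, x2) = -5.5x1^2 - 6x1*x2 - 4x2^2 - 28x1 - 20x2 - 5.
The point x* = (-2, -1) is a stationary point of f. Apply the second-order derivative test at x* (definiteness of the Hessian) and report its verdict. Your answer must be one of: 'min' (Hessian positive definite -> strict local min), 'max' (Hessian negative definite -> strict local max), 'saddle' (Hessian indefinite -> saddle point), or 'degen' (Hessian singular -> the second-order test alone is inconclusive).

Compute the Hessian H = grad^2 f:
  H = [[-11, -6], [-6, -8]]
Verify stationarity: grad f(x*) = H x* + g = (0, 0).
Eigenvalues of H: -15.6847, -3.3153.
Both eigenvalues < 0, so H is negative definite -> x* is a strict local max.

max


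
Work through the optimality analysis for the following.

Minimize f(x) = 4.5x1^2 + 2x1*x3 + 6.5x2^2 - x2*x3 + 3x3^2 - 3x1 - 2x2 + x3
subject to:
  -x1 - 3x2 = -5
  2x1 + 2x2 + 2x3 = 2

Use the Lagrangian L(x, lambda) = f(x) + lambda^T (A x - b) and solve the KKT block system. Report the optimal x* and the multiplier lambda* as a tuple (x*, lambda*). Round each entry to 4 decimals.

Form the Lagrangian:
  L(x, lambda) = (1/2) x^T Q x + c^T x + lambda^T (A x - b)
Stationarity (grad_x L = 0): Q x + c + A^T lambda = 0.
Primal feasibility: A x = b.

This gives the KKT block system:
  [ Q   A^T ] [ x     ]   [-c ]
  [ A    0  ] [ lambda ] = [ b ]

Solving the linear system:
  x*      = (0.8, 1.4, -1.2)
  lambda* = (7.8, 3)
  f(x*)   = 13.3

x* = (0.8, 1.4, -1.2), lambda* = (7.8, 3)


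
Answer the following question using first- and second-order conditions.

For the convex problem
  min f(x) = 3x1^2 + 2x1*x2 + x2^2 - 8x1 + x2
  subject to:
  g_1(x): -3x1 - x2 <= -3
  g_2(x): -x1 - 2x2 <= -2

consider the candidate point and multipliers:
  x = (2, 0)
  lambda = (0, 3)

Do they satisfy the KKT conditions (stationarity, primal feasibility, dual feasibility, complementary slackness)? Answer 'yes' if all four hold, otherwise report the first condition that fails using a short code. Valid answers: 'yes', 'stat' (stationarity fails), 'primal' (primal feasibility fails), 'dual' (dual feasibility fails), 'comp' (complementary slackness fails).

Gradient of f: grad f(x) = Q x + c = (4, 5)
Constraint values g_i(x) = a_i^T x - b_i:
  g_1((2, 0)) = -3
  g_2((2, 0)) = 0
Stationarity residual: grad f(x) + sum_i lambda_i a_i = (1, -1)
  -> stationarity FAILS
Primal feasibility (all g_i <= 0): OK
Dual feasibility (all lambda_i >= 0): OK
Complementary slackness (lambda_i * g_i(x) = 0 for all i): OK

Verdict: the first failing condition is stationarity -> stat.

stat


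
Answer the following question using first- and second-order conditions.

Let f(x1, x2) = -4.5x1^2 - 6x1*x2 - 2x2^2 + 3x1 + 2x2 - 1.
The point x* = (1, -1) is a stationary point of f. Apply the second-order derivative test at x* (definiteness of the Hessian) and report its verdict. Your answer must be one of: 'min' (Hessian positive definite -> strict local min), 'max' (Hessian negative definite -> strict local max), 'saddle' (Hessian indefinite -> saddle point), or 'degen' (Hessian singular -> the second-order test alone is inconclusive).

Compute the Hessian H = grad^2 f:
  H = [[-9, -6], [-6, -4]]
Verify stationarity: grad f(x*) = H x* + g = (0, 0).
Eigenvalues of H: -13, 0.
H has a zero eigenvalue (singular; negative semidefinite but not definite), so H is neither positive definite, negative definite, nor indefinite. The second-order test alone is inconclusive -> degen.
(Indeed, f is constant along the null direction of H through x*, so x* is not a strict local extremum.)

degen


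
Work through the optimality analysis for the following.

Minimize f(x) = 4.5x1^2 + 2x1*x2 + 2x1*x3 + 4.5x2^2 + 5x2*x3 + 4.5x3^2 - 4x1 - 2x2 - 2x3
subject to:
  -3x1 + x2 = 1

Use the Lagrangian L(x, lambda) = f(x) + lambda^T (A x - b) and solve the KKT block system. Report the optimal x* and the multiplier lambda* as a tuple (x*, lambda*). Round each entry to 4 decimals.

Form the Lagrangian:
  L(x, lambda) = (1/2) x^T Q x + c^T x + lambda^T (A x - b)
Stationarity (grad_x L = 0): Q x + c + A^T lambda = 0.
Primal feasibility: A x = b.

This gives the KKT block system:
  [ Q   A^T ] [ x     ]   [-c ]
  [ A    0  ] [ lambda ] = [ b ]

Solving the linear system:
  x*      = (-0.1908, 0.4277, 0.027)
  lambda* = (-1.6025)
  f(x*)   = 0.7281

x* = (-0.1908, 0.4277, 0.027), lambda* = (-1.6025)


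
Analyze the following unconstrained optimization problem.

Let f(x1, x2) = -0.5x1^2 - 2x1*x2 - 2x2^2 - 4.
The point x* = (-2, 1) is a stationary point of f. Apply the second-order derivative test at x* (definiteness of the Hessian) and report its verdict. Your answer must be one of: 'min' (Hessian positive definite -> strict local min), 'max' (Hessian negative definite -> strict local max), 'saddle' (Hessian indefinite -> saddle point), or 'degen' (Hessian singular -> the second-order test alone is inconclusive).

Compute the Hessian H = grad^2 f:
  H = [[-1, -2], [-2, -4]]
Verify stationarity: grad f(x*) = H x* + g = (0, 0).
Eigenvalues of H: -5, 0.
H has a zero eigenvalue (singular; negative semidefinite but not definite), so H is neither positive definite, negative definite, nor indefinite. The second-order test alone is inconclusive -> degen.
(Indeed, f is constant along the null direction of H through x*, so x* is not a strict local extremum.)

degen


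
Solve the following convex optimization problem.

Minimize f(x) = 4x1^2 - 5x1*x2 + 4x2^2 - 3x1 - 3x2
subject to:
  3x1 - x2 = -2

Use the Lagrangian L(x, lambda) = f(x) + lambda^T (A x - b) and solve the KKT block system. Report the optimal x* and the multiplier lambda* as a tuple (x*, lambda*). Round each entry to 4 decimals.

Form the Lagrangian:
  L(x, lambda) = (1/2) x^T Q x + c^T x + lambda^T (A x - b)
Stationarity (grad_x L = 0): Q x + c + A^T lambda = 0.
Primal feasibility: A x = b.

This gives the KKT block system:
  [ Q   A^T ] [ x     ]   [-c ]
  [ A    0  ] [ lambda ] = [ b ]

Solving the linear system:
  x*      = (-0.52, 0.44)
  lambda* = (3.12)
  f(x*)   = 3.24

x* = (-0.52, 0.44), lambda* = (3.12)


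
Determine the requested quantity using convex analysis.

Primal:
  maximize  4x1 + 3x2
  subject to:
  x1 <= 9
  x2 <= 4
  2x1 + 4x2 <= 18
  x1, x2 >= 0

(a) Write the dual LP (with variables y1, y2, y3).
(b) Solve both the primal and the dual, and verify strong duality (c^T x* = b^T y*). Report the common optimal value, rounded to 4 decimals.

The standard primal-dual pair for 'max c^T x s.t. A x <= b, x >= 0' is:
  Dual:  min b^T y  s.t.  A^T y >= c,  y >= 0.

So the dual LP is:
  minimize  9y1 + 4y2 + 18y3
  subject to:
    y1 + 2y3 >= 4
    y2 + 4y3 >= 3
    y1, y2, y3 >= 0

Solving the primal: x* = (9, 0).
  primal value c^T x* = 36.
Solving the dual: y* = (2.5, 0, 0.75).
  dual value b^T y* = 36.
Strong duality: c^T x* = b^T y*. Confirmed.

36


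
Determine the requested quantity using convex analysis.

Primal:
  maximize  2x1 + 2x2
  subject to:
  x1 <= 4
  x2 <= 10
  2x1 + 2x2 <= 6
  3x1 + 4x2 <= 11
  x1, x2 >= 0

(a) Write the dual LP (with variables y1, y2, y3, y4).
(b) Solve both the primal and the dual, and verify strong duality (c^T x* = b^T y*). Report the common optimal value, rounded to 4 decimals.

The standard primal-dual pair for 'max c^T x s.t. A x <= b, x >= 0' is:
  Dual:  min b^T y  s.t.  A^T y >= c,  y >= 0.

So the dual LP is:
  minimize  4y1 + 10y2 + 6y3 + 11y4
  subject to:
    y1 + 2y3 + 3y4 >= 2
    y2 + 2y3 + 4y4 >= 2
    y1, y2, y3, y4 >= 0

Solving the primal: x* = (3, 0).
  primal value c^T x* = 6.
Solving the dual: y* = (0, 0, 1, 0).
  dual value b^T y* = 6.
Strong duality: c^T x* = b^T y*. Confirmed.

6


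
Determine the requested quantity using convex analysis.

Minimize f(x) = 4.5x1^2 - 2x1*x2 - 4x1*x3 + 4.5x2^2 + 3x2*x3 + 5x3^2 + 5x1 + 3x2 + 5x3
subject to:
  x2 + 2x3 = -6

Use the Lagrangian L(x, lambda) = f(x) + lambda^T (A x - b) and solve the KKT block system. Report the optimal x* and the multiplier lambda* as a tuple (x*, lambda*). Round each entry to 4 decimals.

Form the Lagrangian:
  L(x, lambda) = (1/2) x^T Q x + c^T x + lambda^T (A x - b)
Stationarity (grad_x L = 0): Q x + c + A^T lambda = 0.
Primal feasibility: A x = b.

This gives the KKT block system:
  [ Q   A^T ] [ x     ]   [-c ]
  [ A    0  ] [ lambda ] = [ b ]

Solving the linear system:
  x*      = (-1.8889, -0.7647, -2.6176)
  lambda* = (7.9575)
  f(x*)   = 11.4592

x* = (-1.8889, -0.7647, -2.6176), lambda* = (7.9575)


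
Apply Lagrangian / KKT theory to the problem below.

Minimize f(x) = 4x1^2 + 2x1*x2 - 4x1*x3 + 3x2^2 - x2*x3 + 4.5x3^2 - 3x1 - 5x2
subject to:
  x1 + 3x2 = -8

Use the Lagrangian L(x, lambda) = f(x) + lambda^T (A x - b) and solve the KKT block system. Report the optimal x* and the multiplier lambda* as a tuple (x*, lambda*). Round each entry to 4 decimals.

Form the Lagrangian:
  L(x, lambda) = (1/2) x^T Q x + c^T x + lambda^T (A x - b)
Stationarity (grad_x L = 0): Q x + c + A^T lambda = 0.
Primal feasibility: A x = b.

This gives the KKT block system:
  [ Q   A^T ] [ x     ]   [-c ]
  [ A    0  ] [ lambda ] = [ b ]

Solving the linear system:
  x*      = (0.0423, -2.6808, -0.2791)
  lambda* = (6.907)
  f(x*)   = 34.2664

x* = (0.0423, -2.6808, -0.2791), lambda* = (6.907)
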